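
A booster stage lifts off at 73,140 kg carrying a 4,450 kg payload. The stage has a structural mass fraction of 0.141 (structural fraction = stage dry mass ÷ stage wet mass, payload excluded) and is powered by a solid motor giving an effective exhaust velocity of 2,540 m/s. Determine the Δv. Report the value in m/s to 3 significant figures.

Δv ≈ 4180 m/s

Stage wet mass = m₀ − payload = 73,140 − 4,450 = 68,690 kg.
Stage dry mass = ε × stage wet mass = 0.141 × 68,690 = 9,685.29 kg.
Burnout mass m_f = stage dry + payload = 9,685.29 + 4,450 = 14,135.29 kg.
By the Tsiolkovsky rocket equation, Δv = v_e · ln(73,140/14,135.29) = 2540.0 × ln(5.174) = 2540.0 × 1.6437 ≈ 4175 m/s.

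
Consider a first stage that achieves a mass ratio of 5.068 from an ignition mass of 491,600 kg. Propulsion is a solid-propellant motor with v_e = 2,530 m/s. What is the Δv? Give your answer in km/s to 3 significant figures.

Δv ≈ 4.11 km/s

Δv = v_e · ln(5.068) = 2530.0 × 1.6229 ≈ 4106.1 m/s.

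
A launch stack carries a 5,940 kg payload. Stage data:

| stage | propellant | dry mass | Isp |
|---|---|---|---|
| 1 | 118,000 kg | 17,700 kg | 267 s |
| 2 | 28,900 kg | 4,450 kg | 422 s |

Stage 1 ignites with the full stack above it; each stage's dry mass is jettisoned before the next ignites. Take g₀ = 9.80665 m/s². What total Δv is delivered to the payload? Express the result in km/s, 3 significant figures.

Δv ≈ 8.44 km/s

Ignition mass of stage 1 = 118,000+17,700 + 28,900+4,450 + 5,940 = 174,990 kg.
Stage 1: m₀ = 174,990 kg, m_f = 174,990 − 118,000 = 56,990 kg; Δv = 267×9.80665×ln(3.071) = 2618.4×1.1219 ≈ 2937 m/s.
Stage 2: m₀ = 39,290 kg, m_f = 39,290 − 28,900 = 10,390 kg; Δv = 422×9.80665×ln(3.782) = 4138.4×1.3301 ≈ 5505 m/s.
Total Δv = 2937 + 5505 = 8442 m/s.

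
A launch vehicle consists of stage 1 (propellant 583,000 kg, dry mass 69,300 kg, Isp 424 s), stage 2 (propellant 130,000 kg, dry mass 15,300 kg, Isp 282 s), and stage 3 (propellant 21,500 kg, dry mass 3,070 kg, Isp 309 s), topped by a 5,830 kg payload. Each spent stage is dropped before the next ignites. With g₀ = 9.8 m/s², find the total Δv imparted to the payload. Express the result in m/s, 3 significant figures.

Δv ≈ 12500 m/s

Ignition mass of stage 1 = 583,000+69,300 + 130,000+15,300 + 21,500+3,070 + 5,830 = 828,000 kg.
Stage 1: m₀ = 828,000 kg, m_f = 828,000 − 583,000 = 245,000 kg; Δv = 424×9.8×ln(3.38) = 4155.2×1.2178 ≈ 5060 m/s.
Stage 2: m₀ = 175,700 kg, m_f = 175,700 − 130,000 = 45,700 kg; Δv = 282×9.8×ln(3.845) = 2763.6×1.3467 ≈ 3722 m/s.
Stage 3: m₀ = 30,400 kg, m_f = 30,400 − 21,500 = 8,900 kg; Δv = 309×9.8×ln(3.416) = 3028.2×1.2284 ≈ 3720 m/s.
Total Δv = 5060 + 3722 + 3720 = 12502 m/s.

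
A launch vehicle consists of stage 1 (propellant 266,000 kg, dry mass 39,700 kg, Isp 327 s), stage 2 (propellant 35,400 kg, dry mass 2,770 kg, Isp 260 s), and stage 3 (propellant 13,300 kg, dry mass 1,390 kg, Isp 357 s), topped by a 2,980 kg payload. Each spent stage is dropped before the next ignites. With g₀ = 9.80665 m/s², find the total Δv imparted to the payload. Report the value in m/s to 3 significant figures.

Ignition mass of stage 1 = 266,000+39,700 + 35,400+2,770 + 13,300+1,390 + 2,980 = 361,540 kg.
Stage 1: m₀ = 361,540 kg, m_f = 361,540 − 266,000 = 95,540 kg; Δv = 327×9.80665×ln(3.784) = 3206.8×1.3308 ≈ 4268 m/s.
Stage 2: m₀ = 55,840 kg, m_f = 55,840 − 35,400 = 20,440 kg; Δv = 260×9.80665×ln(2.732) = 2549.7×1.0050 ≈ 2562 m/s.
Stage 3: m₀ = 17,670 kg, m_f = 17,670 − 13,300 = 4,370 kg; Δv = 357×9.80665×ln(4.043) = 3501.0×1.3971 ≈ 4891 m/s.
Total Δv = 4268 + 2562 + 4891 = 11721 m/s.

Δv ≈ 11700 m/s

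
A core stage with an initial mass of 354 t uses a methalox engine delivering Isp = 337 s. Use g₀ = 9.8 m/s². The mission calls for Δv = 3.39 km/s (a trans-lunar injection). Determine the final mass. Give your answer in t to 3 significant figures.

final mass ≈ 127 t

v_e = Isp · g₀ = 337 × 9.8 = 3302.6 m/s.
Rocket equation: m₀/m_f = exp(Δv / v_e) = exp(3390 / 3302.6) = exp(1.0265) = 2.7912.
m_f = m₀ / 2.7912 = 354 / 2.7912 = 126.827 t.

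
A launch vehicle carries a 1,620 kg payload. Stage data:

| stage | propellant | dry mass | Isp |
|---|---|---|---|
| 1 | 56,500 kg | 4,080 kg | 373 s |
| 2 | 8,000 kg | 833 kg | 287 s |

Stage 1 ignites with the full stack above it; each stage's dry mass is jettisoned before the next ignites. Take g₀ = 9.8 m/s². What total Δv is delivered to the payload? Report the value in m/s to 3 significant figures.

Ignition mass of stage 1 = 56,500+4,080 + 8,000+833 + 1,620 = 71,033 kg.
Stage 1: m₀ = 71,033 kg, m_f = 71,033 − 56,500 = 14,533 kg; Δv = 373×9.8×ln(4.888) = 3655.4×1.5867 ≈ 5800 m/s.
Stage 2: m₀ = 10,453 kg, m_f = 10,453 − 8,000 = 2,453 kg; Δv = 287×9.8×ln(4.261) = 2812.6×1.4496 ≈ 4077 m/s.
Total Δv = 5800 + 4077 = 9877 m/s.

Δv ≈ 9880 m/s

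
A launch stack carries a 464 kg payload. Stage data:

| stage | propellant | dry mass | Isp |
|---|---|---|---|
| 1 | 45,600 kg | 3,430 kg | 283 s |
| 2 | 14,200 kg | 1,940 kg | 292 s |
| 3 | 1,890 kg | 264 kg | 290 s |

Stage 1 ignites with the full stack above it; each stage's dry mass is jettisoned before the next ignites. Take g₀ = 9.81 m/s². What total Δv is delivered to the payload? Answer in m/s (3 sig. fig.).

Δv ≈ 10800 m/s

Ignition mass of stage 1 = 45,600+3,430 + 14,200+1,940 + 1,890+264 + 464 = 67,788 kg.
Stage 1: m₀ = 67,788 kg, m_f = 67,788 − 45,600 = 22,188 kg; Δv = 283×9.81×ln(3.055) = 2776.2×1.1168 ≈ 3101 m/s.
Stage 2: m₀ = 18,758 kg, m_f = 18,758 − 14,200 = 4,558 kg; Δv = 292×9.81×ln(4.115) = 2864.5×1.4147 ≈ 4053 m/s.
Stage 3: m₀ = 2,618 kg, m_f = 2,618 − 1,890 = 728 kg; Δv = 290×9.81×ln(3.596) = 2844.9×1.2799 ≈ 3641 m/s.
Total Δv = 3101 + 4053 + 3641 = 10795 m/s.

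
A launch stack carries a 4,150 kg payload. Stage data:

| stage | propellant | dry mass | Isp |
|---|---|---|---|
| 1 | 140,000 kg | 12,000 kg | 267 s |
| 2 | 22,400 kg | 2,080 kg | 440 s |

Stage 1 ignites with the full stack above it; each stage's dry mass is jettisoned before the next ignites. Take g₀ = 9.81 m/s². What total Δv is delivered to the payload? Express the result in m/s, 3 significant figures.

Ignition mass of stage 1 = 140,000+12,000 + 22,400+2,080 + 4,150 = 180,630 kg.
Stage 1: m₀ = 180,630 kg, m_f = 180,630 − 140,000 = 40,630 kg; Δv = 267×9.81×ln(4.446) = 2619.3×1.4919 ≈ 3908 m/s.
Stage 2: m₀ = 28,630 kg, m_f = 28,630 − 22,400 = 6,230 kg; Δv = 440×9.81×ln(4.596) = 4316.4×1.5251 ≈ 6583 m/s.
Total Δv = 3908 + 6583 = 10491 m/s.

Δv ≈ 10500 m/s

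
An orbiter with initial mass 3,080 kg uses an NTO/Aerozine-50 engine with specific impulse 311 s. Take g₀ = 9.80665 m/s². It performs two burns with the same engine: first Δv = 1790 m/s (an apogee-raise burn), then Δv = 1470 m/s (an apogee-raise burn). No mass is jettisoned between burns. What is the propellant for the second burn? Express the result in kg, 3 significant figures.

v_e = Isp · g₀ = 311 × 9.80665 = 3049.9 m/s.
After the first burn: m = 3080 × exp(−1790/3049.9) = 3080 × 0.55604 = 1,712.6 kg.
After the second burn: m = 1,712.6 × exp(−1470/3049.9) = 1,712.6 × 0.61755 = 1,057.62 kg.
Second-burn propellant = 1,712.6 − 1,057.62 = 654.98 kg.

propellant for the second burn ≈ 655 kg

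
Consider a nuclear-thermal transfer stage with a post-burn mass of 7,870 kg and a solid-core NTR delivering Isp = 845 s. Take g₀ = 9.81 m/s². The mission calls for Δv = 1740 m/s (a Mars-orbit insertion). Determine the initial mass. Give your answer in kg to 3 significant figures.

initial mass ≈ 9710 kg

v_e = Isp · g₀ = 845 × 9.81 = 8289.5 m/s.
Using Δv = v_e ln(m₀/m_f): m₀/m_f = exp(Δv / v_e) = exp(1740 / 8289.5) = exp(0.2099) = 1.2336.
m₀ = m_f × 1.2336 = 7,870 × 1.2336 = 9,708.43 kg.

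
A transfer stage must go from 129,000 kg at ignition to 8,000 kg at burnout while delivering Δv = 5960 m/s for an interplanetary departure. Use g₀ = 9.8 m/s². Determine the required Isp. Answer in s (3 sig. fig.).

ln(m₀/m_f) = ln(129000/8000) = ln(16.12) = 2.7804.
v_e = Δv / ln(m₀/m_f) = 5960 / 2.7804 = 2143.6 m/s.
Isp = v_e / g₀ = 2143.6 / 9.8 = 218.7 s.

Isp ≈ 219 s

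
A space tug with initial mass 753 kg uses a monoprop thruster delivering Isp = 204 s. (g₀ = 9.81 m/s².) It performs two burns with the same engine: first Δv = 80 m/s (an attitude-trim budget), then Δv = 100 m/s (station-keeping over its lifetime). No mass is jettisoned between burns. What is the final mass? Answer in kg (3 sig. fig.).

v_e = Isp · g₀ = 204 × 9.81 = 2001.2 m/s.
After the first burn: m = 753 × exp(−80/2001.2) = 753 × 0.96081 = 723.49 kg.
After the second burn: m = 723.49 × exp(−100/2001.2) = 723.49 × 0.95126 = 688.227 kg.

final mass ≈ 688 kg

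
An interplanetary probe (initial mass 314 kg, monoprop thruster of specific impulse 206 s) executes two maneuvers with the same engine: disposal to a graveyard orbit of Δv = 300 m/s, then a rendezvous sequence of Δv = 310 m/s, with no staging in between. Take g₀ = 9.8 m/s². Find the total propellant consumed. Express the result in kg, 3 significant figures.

v_e = Isp · g₀ = 206 × 9.8 = 2018.8 m/s.
After the first burn: m = 314 × exp(−300/2018.8) = 314 × 0.86191 = 270.64 kg.
After the second burn: m = 270.64 × exp(−310/2018.8) = 270.64 × 0.85765 = 232.114 kg.
Total propellant = m₀ − m_final = 314 − 232.114 = 81.886 kg.

total propellant consumed ≈ 81.9 kg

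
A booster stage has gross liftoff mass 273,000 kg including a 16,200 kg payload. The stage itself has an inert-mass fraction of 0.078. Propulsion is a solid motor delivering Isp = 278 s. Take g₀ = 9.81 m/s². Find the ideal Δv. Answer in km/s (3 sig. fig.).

Stage wet mass = m₀ − payload = 273,000 − 16,200 = 256,800 kg.
Stage dry mass = ε × stage wet mass = 0.078 × 256,800 = 20,030.4 kg.
Burnout mass m_f = stage dry + payload = 20,030.4 + 16,200 = 36,230.4 kg.
v_e = Isp · g₀ = 278 × 9.81 = 2727.2 m/s.
Δv = v_e · ln(273,000/36,230.4) = 2727.2 × ln(7.535) = 2727.2 × 2.0196 ≈ 5508 m/s.

Δv ≈ 5.51 km/s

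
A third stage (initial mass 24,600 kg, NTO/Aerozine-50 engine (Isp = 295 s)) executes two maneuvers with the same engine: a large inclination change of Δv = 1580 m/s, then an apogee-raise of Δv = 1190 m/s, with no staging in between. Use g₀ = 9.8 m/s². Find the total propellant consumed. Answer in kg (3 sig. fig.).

v_e = Isp · g₀ = 295 × 9.8 = 2891.0 m/s.
After the first burn: m = 24600 × exp(−1580/2891.0) = 24600 × 0.57896 = 14,242.4 kg.
After the second burn: m = 14,242.4 × exp(−1190/2891.0) = 14,242.4 × 0.66257 = 9,436.59 kg.
Total propellant = m₀ − m_final = 24600 − 9,436.59 = 15,163.41 kg.

total propellant consumed ≈ 15200 kg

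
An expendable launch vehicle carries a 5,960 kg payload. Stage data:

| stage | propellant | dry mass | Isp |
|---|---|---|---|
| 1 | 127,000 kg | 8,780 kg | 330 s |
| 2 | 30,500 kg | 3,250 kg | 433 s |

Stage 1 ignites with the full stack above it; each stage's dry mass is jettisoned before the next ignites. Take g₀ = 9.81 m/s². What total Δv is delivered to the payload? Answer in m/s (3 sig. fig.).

Ignition mass of stage 1 = 127,000+8,780 + 30,500+3,250 + 5,960 = 175,490 kg.
Stage 1: m₀ = 175,490 kg, m_f = 175,490 − 127,000 = 48,490 kg; Δv = 330×9.81×ln(3.619) = 3237.3×1.2862 ≈ 4164 m/s.
Stage 2: m₀ = 39,710 kg, m_f = 39,710 − 30,500 = 9,210 kg; Δv = 433×9.81×ln(4.312) = 4247.7×1.4613 ≈ 6207 m/s.
Total Δv = 4164 + 6207 = 10371 m/s.

Δv ≈ 10400 m/s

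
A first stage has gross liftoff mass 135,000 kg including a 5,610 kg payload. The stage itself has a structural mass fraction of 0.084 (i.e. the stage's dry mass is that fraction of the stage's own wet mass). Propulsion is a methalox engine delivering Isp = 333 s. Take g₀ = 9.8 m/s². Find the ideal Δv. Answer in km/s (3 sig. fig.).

Δv ≈ 6.86 km/s

Stage wet mass = m₀ − payload = 135,000 − 5,610 = 129,390 kg.
Stage dry mass = ε × stage wet mass = 0.084 × 129,390 = 10,868.8 kg.
Burnout mass m_f = stage dry + payload = 10,868.8 + 5,610 = 16,478.8 kg.
v_e = Isp · g₀ = 333 × 9.8 = 3263.4 m/s.
Using Δv = v_e ln(m₀/m_f): Δv = v_e · ln(135,000/16,478.8) = 3263.4 × ln(8.192) = 3263.4 × 2.1032 ≈ 6864 m/s.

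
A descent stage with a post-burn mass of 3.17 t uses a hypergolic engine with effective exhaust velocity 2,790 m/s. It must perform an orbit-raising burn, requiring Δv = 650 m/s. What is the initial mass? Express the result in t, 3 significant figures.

m₀/m_f = exp(Δv / v_e) = exp(650 / 2790.0) = exp(0.2330) = 1.2623.
m₀ = m_f × 1.2623 = 3.17 × 1.2623 = 4.00149 t.

initial mass ≈ 4.00 t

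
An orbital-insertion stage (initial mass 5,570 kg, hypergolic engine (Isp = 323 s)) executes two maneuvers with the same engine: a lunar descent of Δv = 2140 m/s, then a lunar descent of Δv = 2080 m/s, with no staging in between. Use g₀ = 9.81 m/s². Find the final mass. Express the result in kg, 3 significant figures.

v_e = Isp · g₀ = 323 × 9.81 = 3168.6 m/s.
After the first burn: m = 5570 × exp(−2140/3168.6) = 5570 × 0.50897 = 2,834.96 kg.
After the second burn: m = 2,834.96 × exp(−2080/3168.6) = 2,834.96 × 0.51870 = 1,470.49 kg.

final mass ≈ 1470 kg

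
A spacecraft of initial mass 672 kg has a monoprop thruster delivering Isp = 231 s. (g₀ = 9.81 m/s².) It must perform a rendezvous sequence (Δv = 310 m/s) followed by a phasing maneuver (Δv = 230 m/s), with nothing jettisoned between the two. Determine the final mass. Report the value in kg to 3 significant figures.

v_e = Isp · g₀ = 231 × 9.81 = 2266.1 m/s.
After the first burn: m = 672 × exp(−310/2266.1) = 672 × 0.87215 = 586.085 kg.
After the second burn: m = 586.085 × exp(−230/2266.1) = 586.085 × 0.90349 = 529.522 kg.

final mass ≈ 530 kg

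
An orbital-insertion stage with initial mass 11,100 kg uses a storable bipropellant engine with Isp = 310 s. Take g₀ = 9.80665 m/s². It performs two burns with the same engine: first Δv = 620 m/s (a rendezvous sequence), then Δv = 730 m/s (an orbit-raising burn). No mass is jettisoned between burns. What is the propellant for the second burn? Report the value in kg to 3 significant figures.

propellant for the second burn ≈ 1930 kg

v_e = Isp · g₀ = 310 × 9.80665 = 3040.1 m/s.
After the first burn: m = 11100 × exp(−620/3040.1) = 11100 × 0.81551 = 9,052.16 kg.
After the second burn: m = 9,052.16 × exp(−730/3040.1) = 9,052.16 × 0.78653 = 7,119.8 kg.
Second-burn propellant = 9,052.16 − 7,119.8 = 1,932.36 kg.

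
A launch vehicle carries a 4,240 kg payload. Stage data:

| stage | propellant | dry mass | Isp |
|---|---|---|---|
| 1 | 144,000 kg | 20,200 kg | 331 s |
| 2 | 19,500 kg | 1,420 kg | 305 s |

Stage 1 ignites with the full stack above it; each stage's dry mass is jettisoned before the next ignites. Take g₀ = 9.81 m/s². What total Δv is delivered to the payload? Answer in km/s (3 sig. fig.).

Δv ≈ 9.10 km/s

Ignition mass of stage 1 = 144,000+20,200 + 19,500+1,420 + 4,240 = 189,360 kg.
Stage 1: m₀ = 189,360 kg, m_f = 189,360 − 144,000 = 45,360 kg; Δv = 331×9.81×ln(4.175) = 3247.1×1.4290 ≈ 4640 m/s.
Stage 2: m₀ = 25,160 kg, m_f = 25,160 − 19,500 = 5,660 kg; Δv = 305×9.81×ln(4.445) = 2992.1×1.4918 ≈ 4464 m/s.
Total Δv = 4640 + 4464 = 9104 m/s.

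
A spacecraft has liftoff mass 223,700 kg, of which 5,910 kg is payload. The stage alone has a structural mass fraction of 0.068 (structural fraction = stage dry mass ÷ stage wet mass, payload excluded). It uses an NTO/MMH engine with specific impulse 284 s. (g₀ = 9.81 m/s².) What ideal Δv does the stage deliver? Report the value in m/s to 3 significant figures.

Δv ≈ 6630 m/s

Stage wet mass = m₀ − payload = 223,700 − 5,910 = 217,790 kg.
Stage dry mass = ε × stage wet mass = 0.068 × 217,790 = 14,809.7 kg.
Burnout mass m_f = stage dry + payload = 14,809.7 + 5,910 = 20,719.7 kg.
v_e = Isp · g₀ = 284 × 9.81 = 2786.0 m/s.
From the ideal rocket equation, Δv = v_e · ln(223,700/20,719.7) = 2786.0 × ln(10.8) = 2786.0 × 2.3792 ≈ 6629 m/s.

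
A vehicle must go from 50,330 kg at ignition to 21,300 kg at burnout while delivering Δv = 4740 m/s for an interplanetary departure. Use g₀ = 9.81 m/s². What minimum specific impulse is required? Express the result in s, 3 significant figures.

ln(m₀/m_f) = ln(50330/21300) = ln(2.363) = 0.8599.
v_e = Δv / ln(m₀/m_f) = 4740 / 0.8599 = 5512.3 m/s.
Isp = v_e / g₀ = 5512.3 / 9.81 = 561.9 s.

Isp ≈ 562 s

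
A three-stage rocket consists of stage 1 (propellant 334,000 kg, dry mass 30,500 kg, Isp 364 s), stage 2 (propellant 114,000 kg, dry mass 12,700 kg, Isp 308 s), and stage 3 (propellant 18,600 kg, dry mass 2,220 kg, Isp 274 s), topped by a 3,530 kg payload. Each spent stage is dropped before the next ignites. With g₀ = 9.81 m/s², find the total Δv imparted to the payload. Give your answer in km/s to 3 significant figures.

Δv ≈ 11.9 km/s

Ignition mass of stage 1 = 334,000+30,500 + 114,000+12,700 + 18,600+2,220 + 3,530 = 515,550 kg.
Stage 1: m₀ = 515,550 kg, m_f = 515,550 − 334,000 = 181,550 kg; Δv = 364×9.81×ln(2.84) = 3570.8×1.0437 ≈ 3727 m/s.
Stage 2: m₀ = 151,050 kg, m_f = 151,050 − 114,000 = 37,050 kg; Δv = 308×9.81×ln(4.077) = 3021.5×1.4053 ≈ 4246 m/s.
Stage 3: m₀ = 24,350 kg, m_f = 24,350 − 18,600 = 5,750 kg; Δv = 274×9.81×ln(4.235) = 2687.9×1.4433 ≈ 3880 m/s.
Total Δv = 3727 + 4246 + 3880 = 11853 m/s.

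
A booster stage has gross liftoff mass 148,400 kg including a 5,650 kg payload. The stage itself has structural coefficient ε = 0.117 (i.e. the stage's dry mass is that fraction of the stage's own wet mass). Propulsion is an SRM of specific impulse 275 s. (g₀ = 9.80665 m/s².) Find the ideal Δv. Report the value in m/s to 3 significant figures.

Δv ≈ 5110 m/s

Stage wet mass = m₀ − payload = 148,400 − 5,650 = 142,750 kg.
Stage dry mass = ε × stage wet mass = 0.117 × 142,750 = 16,701.8 kg.
Burnout mass m_f = stage dry + payload = 16,701.8 + 5,650 = 22,351.8 kg.
v_e = Isp · g₀ = 275 × 9.80665 = 2696.8 m/s.
Rocket equation: Δv = v_e · ln(148,400/22,351.8) = 2696.8 × ln(6.639) = 2696.8 × 1.8930 ≈ 5105 m/s.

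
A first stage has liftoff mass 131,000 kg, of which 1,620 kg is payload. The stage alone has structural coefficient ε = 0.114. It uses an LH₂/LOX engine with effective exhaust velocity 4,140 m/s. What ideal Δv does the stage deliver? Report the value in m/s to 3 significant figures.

Stage wet mass = m₀ − payload = 131,000 − 1,620 = 129,380 kg.
Stage dry mass = ε × stage wet mass = 0.114 × 129,380 = 14,749.3 kg.
Burnout mass m_f = stage dry + payload = 14,749.3 + 1,620 = 16,369.3 kg.
Δv = v_e · ln(131,000/16,369.3) = 4140.0 × ln(8.003) = 4140.0 × 2.0798 ≈ 8610 m/s.

Δv ≈ 8610 m/s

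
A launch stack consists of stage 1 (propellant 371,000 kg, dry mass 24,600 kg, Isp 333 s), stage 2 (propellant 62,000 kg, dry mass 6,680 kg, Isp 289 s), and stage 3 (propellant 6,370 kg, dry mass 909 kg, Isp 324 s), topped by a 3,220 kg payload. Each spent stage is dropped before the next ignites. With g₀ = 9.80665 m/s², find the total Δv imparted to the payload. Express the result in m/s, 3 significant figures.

Ignition mass of stage 1 = 371,000+24,600 + 62,000+6,680 + 6,370+909 + 3,220 = 474,779 kg.
Stage 1: m₀ = 474,779 kg, m_f = 474,779 − 371,000 = 103,779 kg; Δv = 333×9.80665×ln(4.575) = 3265.6×1.5206 ≈ 4966 m/s.
Stage 2: m₀ = 79,179 kg, m_f = 79,179 − 62,000 = 17,179 kg; Δv = 289×9.80665×ln(4.609) = 2834.1×1.5280 ≈ 4331 m/s.
Stage 3: m₀ = 10,499 kg, m_f = 10,499 − 6,370 = 4,129 kg; Δv = 324×9.80665×ln(2.543) = 3177.4×0.9332 ≈ 2965 m/s.
Total Δv = 4966 + 4331 + 2965 = 12262 m/s.

Δv ≈ 12300 m/s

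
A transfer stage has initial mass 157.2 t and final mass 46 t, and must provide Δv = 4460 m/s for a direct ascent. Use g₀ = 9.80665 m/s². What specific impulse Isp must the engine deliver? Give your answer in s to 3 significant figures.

ln(m₀/m_f) = ln(157200/46000) = ln(3.417) = 1.2289.
v_e = Δv / ln(m₀/m_f) = 4460 / 1.2289 = 3629.3 m/s.
Isp = v_e / g₀ = 3629.3 / 9.80665 = 370.1 s.

Isp ≈ 370 s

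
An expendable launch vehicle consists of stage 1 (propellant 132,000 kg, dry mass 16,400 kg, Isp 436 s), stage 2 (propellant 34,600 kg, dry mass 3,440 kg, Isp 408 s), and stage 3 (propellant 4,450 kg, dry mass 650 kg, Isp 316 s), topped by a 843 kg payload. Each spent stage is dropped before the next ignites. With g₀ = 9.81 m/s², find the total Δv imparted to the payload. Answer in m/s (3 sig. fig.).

Ignition mass of stage 1 = 132,000+16,400 + 34,600+3,440 + 4,450+650 + 843 = 192,383 kg.
Stage 1: m₀ = 192,383 kg, m_f = 192,383 − 132,000 = 60,383 kg; Δv = 436×9.81×ln(3.186) = 4277.2×1.1588 ≈ 4956 m/s.
Stage 2: m₀ = 43,983 kg, m_f = 43,983 − 34,600 = 9,383 kg; Δv = 408×9.81×ln(4.688) = 4002.5×1.5449 ≈ 6183 m/s.
Stage 3: m₀ = 5,943 kg, m_f = 5,943 − 4,450 = 1,493 kg; Δv = 316×9.81×ln(3.981) = 3100.0×1.3814 ≈ 4282 m/s.
Total Δv = 4956 + 6183 + 4282 = 15421 m/s.

Δv ≈ 15400 m/s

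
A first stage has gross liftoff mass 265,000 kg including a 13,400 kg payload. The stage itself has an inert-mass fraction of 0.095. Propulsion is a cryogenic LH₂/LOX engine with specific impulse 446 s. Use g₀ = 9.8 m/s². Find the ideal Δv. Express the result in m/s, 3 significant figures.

Stage wet mass = m₀ − payload = 265,000 − 13,400 = 251,600 kg.
Stage dry mass = ε × stage wet mass = 0.095 × 251,600 = 23,902 kg.
Burnout mass m_f = stage dry + payload = 23,902 + 13,400 = 37,302 kg.
v_e = Isp · g₀ = 446 × 9.8 = 4370.8 m/s.
Using Δv = v_e ln(m₀/m_f): Δv = v_e · ln(265,000/37,302) = 4370.8 × ln(7.104) = 4370.8 × 1.9607 ≈ 8570 m/s.

Δv ≈ 8570 m/s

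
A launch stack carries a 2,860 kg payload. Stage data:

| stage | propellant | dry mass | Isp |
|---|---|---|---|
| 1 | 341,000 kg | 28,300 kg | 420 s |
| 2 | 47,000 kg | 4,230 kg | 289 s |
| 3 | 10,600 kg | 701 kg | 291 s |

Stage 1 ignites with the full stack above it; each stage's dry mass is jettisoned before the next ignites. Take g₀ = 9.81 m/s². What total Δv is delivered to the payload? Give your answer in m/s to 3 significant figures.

Δv ≈ 13900 m/s

Ignition mass of stage 1 = 341,000+28,300 + 47,000+4,230 + 10,600+701 + 2,860 = 434,691 kg.
Stage 1: m₀ = 434,691 kg, m_f = 434,691 − 341,000 = 93,691 kg; Δv = 420×9.81×ln(4.64) = 4120.2×1.5346 ≈ 6323 m/s.
Stage 2: m₀ = 65,391 kg, m_f = 65,391 − 47,000 = 18,391 kg; Δv = 289×9.81×ln(3.556) = 2835.1×1.2685 ≈ 3596 m/s.
Stage 3: m₀ = 14,161 kg, m_f = 14,161 − 10,600 = 3,561 kg; Δv = 291×9.81×ln(3.977) = 2854.7×1.3805 ≈ 3941 m/s.
Total Δv = 6323 + 3596 + 3941 = 13860 m/s.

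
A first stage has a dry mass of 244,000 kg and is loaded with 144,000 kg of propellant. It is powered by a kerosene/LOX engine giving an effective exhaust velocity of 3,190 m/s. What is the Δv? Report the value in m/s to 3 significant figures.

m₀ = m_dry + m_prop = 244,000 + 144,000 = 388,000 kg.
From the ideal rocket equation, Δv = v_e · ln(m₀/m_f) = 3190.0 × ln(1.59) = 3190.0 × 0.4638 ≈ 1479.6 m/s.

Δv ≈ 1480 m/s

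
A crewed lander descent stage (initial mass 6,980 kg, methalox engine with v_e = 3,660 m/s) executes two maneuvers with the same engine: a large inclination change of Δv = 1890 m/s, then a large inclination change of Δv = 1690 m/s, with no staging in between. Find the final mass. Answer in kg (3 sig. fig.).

final mass ≈ 2620 kg

After the first burn: m = 6980 × exp(−1890/3660.0) = 6980 × 0.59667 = 4,164.76 kg.
After the second burn: m = 4,164.76 × exp(−1690/3660.0) = 4,164.76 × 0.63018 = 2,624.55 kg.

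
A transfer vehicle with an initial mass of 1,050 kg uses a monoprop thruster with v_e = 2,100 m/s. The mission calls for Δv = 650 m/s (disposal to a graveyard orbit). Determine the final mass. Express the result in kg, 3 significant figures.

Using Δv = v_e ln(m₀/m_f): m₀/m_f = exp(Δv / v_e) = exp(650 / 2100.0) = exp(0.3095) = 1.3628.
m_f = m₀ / 1.3628 = 1,050 / 1.3628 = 770.473 kg.

final mass ≈ 770 kg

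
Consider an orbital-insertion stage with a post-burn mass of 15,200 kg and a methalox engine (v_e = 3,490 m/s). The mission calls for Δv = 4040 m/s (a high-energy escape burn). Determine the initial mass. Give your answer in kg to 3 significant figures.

By the Tsiolkovsky rocket equation, m₀/m_f = exp(Δv / v_e) = exp(4040 / 3490.0) = exp(1.1576) = 3.1823.
m₀ = m_f × 3.1823 = 15,200 × 3.1823 = 48,371 kg.

initial mass ≈ 48400 kg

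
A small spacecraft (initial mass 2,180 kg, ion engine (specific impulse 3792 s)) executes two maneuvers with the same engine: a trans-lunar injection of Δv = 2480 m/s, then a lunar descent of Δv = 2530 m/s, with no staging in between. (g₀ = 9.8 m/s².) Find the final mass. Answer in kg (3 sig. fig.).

v_e = Isp · g₀ = 3792 × 9.8 = 37161.6 m/s.
After the first burn: m = 2180 × exp(−2480/37161.6) = 2180 × 0.93544 = 2,039.26 kg.
After the second burn: m = 2,039.26 × exp(−2530/37161.6) = 2,039.26 × 0.93418 = 1,905.04 kg.

final mass ≈ 1910 kg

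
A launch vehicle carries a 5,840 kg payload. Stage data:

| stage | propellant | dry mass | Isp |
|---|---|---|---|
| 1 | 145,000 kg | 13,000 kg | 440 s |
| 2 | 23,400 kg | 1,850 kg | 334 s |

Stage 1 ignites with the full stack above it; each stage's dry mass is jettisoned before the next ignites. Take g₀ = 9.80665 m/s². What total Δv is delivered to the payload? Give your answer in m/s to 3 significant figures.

Ignition mass of stage 1 = 145,000+13,000 + 23,400+1,850 + 5,840 = 189,090 kg.
Stage 1: m₀ = 189,090 kg, m_f = 189,090 − 145,000 = 44,090 kg; Δv = 440×9.80665×ln(4.289) = 4314.9×1.4560 ≈ 6282 m/s.
Stage 2: m₀ = 31,090 kg, m_f = 31,090 − 23,400 = 7,690 kg; Δv = 334×9.80665×ln(4.043) = 3275.4×1.3970 ≈ 4576 m/s.
Total Δv = 6282 + 4576 = 10858 m/s.

Δv ≈ 10900 m/s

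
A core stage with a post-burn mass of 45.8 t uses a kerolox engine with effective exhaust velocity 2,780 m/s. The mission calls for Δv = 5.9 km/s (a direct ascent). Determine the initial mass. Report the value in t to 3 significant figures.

From the ideal rocket equation, m₀/m_f = exp(Δv / v_e) = exp(5900 / 2780.0) = exp(2.1223) = 8.3503.
m₀ = m_f × 8.3503 = 45.8 × 8.3503 = 382.444 t.

initial mass ≈ 382 t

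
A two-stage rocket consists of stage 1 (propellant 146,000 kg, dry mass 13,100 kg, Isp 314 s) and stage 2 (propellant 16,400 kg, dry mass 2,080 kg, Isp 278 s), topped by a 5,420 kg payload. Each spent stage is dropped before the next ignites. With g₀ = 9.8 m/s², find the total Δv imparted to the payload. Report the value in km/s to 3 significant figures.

Ignition mass of stage 1 = 146,000+13,100 + 16,400+2,080 + 5,420 = 183,000 kg.
Stage 1: m₀ = 183,000 kg, m_f = 183,000 − 146,000 = 37,000 kg; Δv = 314×9.8×ln(4.946) = 3077.2×1.5986 ≈ 4919 m/s.
Stage 2: m₀ = 23,900 kg, m_f = 23,900 − 16,400 = 7,500 kg; Δv = 278×9.8×ln(3.187) = 2724.4×1.1590 ≈ 3158 m/s.
Total Δv = 4919 + 3158 = 8077 m/s.

Δv ≈ 8.08 km/s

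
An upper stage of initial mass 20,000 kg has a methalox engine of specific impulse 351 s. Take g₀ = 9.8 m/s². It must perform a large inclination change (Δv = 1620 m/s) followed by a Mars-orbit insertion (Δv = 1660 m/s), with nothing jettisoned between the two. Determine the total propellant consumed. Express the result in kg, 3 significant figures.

v_e = Isp · g₀ = 351 × 9.8 = 3439.8 m/s.
After the first burn: m = 20000 × exp(−1620/3439.8) = 20000 × 0.62440 = 12,488 kg.
After the second burn: m = 12,488 × exp(−1660/3439.8) = 12,488 × 0.61719 = 7,707.47 kg.
Total propellant = m₀ − m_final = 20000 − 7,707.47 = 12,292.53 kg.

total propellant consumed ≈ 12300 kg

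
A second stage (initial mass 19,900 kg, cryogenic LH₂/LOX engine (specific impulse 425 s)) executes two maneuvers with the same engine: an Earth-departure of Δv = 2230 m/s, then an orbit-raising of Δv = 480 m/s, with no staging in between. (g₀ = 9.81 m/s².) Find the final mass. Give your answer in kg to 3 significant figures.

v_e = Isp · g₀ = 425 × 9.81 = 4169.2 m/s.
After the first burn: m = 19900 × exp(−2230/4169.2) = 19900 × 0.58575 = 11,656.4 kg.
After the second burn: m = 11,656.4 × exp(−480/4169.2) = 11,656.4 × 0.89125 = 10,388.8 kg.

final mass ≈ 10400 kg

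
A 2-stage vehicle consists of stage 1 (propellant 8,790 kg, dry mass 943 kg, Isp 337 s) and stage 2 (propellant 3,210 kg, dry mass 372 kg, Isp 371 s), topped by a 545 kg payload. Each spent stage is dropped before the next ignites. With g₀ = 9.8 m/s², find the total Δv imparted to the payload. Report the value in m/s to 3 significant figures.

Ignition mass of stage 1 = 8,790+943 + 3,210+372 + 545 = 13,860 kg.
Stage 1: m₀ = 13,860 kg, m_f = 13,860 − 8,790 = 5,070 kg; Δv = 337×9.8×ln(2.734) = 3302.6×1.0057 ≈ 3321 m/s.
Stage 2: m₀ = 4,127 kg, m_f = 4,127 − 3,210 = 917 kg; Δv = 371×9.8×ln(4.501) = 3635.8×1.5042 ≈ 5469 m/s.
Total Δv = 3321 + 5469 = 8790 m/s.

Δv ≈ 8790 m/s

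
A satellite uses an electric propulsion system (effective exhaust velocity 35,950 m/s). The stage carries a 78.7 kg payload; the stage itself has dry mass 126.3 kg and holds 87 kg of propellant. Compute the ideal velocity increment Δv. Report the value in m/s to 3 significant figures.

m₀ = payload + dry + propellant = 78.7 + 126.3 + 87 = 292 kg.
m_f = payload + dry = 78.7 + 126.3 = 205 kg.
Δv = v_e · ln(m₀/m_f) = 35950.0 × ln(1.424) = 35950.0 × 0.3537 ≈ 12717.1 m/s.

Δv ≈ 12700 m/s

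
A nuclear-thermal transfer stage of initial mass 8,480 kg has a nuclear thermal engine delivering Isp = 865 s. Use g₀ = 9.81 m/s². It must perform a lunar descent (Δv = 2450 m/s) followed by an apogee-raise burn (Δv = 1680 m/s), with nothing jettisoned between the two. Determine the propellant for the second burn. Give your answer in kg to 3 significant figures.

propellant for the second burn ≈ 1140 kg

v_e = Isp · g₀ = 865 × 9.81 = 8485.6 m/s.
After the first burn: m = 8480 × exp(−2450/8485.6) = 8480 × 0.74922 = 6,353.39 kg.
After the second burn: m = 6,353.39 × exp(−1680/8485.6) = 6,353.39 × 0.82039 = 5,212.26 kg.
Second-burn propellant = 6,353.39 − 5,212.26 = 1,141.13 kg.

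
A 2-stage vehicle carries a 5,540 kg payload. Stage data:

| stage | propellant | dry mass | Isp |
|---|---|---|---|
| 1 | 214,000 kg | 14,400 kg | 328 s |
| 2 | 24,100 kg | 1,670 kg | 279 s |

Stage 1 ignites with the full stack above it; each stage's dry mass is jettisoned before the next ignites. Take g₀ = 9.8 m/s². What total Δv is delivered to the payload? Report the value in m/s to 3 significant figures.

Δv ≈ 9600 m/s

Ignition mass of stage 1 = 214,000+14,400 + 24,100+1,670 + 5,540 = 259,710 kg.
Stage 1: m₀ = 259,710 kg, m_f = 259,710 − 214,000 = 45,710 kg; Δv = 328×9.8×ln(5.682) = 3214.4×1.7372 ≈ 5584 m/s.
Stage 2: m₀ = 31,310 kg, m_f = 31,310 − 24,100 = 7,210 kg; Δv = 279×9.8×ln(4.343) = 2734.2×1.4685 ≈ 4015 m/s.
Total Δv = 5584 + 4015 = 9599 m/s.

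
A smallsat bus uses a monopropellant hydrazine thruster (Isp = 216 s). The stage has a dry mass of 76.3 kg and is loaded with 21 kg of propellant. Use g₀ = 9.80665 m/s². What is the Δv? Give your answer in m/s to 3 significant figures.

Δv ≈ 515 m/s

v_e = Isp · g₀ = 216 × 9.80665 = 2118.2 m/s.
m₀ = m_dry + m_prop = 76.3 + 21 = 97.3 kg.
Δv = v_e · ln(m₀/m_f) = 2118.2 × ln(1.275) = 2118.2 × 0.2431 ≈ 515.0 m/s.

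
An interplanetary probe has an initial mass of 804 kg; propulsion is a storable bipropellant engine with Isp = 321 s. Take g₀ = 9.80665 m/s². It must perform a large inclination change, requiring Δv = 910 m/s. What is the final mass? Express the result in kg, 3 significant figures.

v_e = Isp · g₀ = 321 × 9.80665 = 3147.9 m/s.
From the ideal rocket equation, m₀/m_f = exp(Δv / v_e) = exp(910 / 3147.9) = exp(0.2891) = 1.3352.
m_f = m₀ / 1.3352 = 804 / 1.3352 = 602.157 kg.

final mass ≈ 602 kg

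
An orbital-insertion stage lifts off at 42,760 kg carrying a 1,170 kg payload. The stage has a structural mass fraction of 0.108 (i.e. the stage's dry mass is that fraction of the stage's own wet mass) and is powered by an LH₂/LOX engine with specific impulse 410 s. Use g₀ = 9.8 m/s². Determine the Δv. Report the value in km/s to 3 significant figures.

Δv ≈ 8.12 km/s

Stage wet mass = m₀ − payload = 42,760 − 1,170 = 41,590 kg.
Stage dry mass = ε × stage wet mass = 0.108 × 41,590 = 4,491.72 kg.
Burnout mass m_f = stage dry + payload = 4,491.72 + 1,170 = 5,661.72 kg.
v_e = Isp · g₀ = 410 × 9.8 = 4018.0 m/s.
Δv = v_e · ln(42,760/5,661.72) = 4018.0 × ln(7.552) = 4018.0 × 2.0219 ≈ 8124 m/s.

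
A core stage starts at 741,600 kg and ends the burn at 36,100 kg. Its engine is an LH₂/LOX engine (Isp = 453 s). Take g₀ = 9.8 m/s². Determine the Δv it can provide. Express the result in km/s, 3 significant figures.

Δv ≈ 13.4 km/s

v_e = Isp · g₀ = 453 × 9.8 = 4439.4 m/s.
Δv = v_e · ln(m₀/m_f) = 4439.4 × ln(20.54) = 4439.4 × 3.0225 ≈ 13418.2 m/s.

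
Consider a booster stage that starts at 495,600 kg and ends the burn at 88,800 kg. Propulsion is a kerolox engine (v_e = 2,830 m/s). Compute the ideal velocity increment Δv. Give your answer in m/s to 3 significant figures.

Δv ≈ 4870 m/s

Rocket equation: Δv = v_e · ln(m₀/m_f) = 2830.0 × ln(5.581) = 2830.0 × 1.7194 ≈ 4865.9 m/s.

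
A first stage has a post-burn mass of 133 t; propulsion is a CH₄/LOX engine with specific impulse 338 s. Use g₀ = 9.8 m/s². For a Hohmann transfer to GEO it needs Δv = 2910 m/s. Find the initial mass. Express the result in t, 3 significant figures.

v_e = Isp · g₀ = 338 × 9.8 = 3312.4 m/s.
By the Tsiolkovsky rocket equation, m₀/m_f = exp(Δv / v_e) = exp(2910 / 3312.4) = exp(0.8785) = 2.4073.
m₀ = m_f × 2.4073 = 133 × 2.4073 = 320.171 t.

initial mass ≈ 320 t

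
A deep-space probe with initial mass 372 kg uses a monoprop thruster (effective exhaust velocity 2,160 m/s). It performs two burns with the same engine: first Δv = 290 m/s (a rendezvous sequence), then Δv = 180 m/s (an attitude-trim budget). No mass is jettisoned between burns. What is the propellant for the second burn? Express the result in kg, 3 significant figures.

propellant for the second burn ≈ 26.0 kg

After the first burn: m = 372 × exp(−290/2160.0) = 372 × 0.87436 = 325.262 kg.
After the second burn: m = 325.262 × exp(−180/2160.0) = 325.262 × 0.92004 = 299.254 kg.
Second-burn propellant = 325.262 − 299.254 = 26.008 kg.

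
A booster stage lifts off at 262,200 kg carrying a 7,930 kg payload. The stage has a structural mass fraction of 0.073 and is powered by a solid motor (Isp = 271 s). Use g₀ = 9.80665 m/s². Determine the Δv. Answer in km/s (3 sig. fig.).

Stage wet mass = m₀ − payload = 262,200 − 7,930 = 254,270 kg.
Stage dry mass = ε × stage wet mass = 0.073 × 254,270 = 18,561.7 kg.
Burnout mass m_f = stage dry + payload = 18,561.7 + 7,930 = 26,491.7 kg.
v_e = Isp · g₀ = 271 × 9.80665 = 2657.6 m/s.
Using Δv = v_e ln(m₀/m_f): Δv = v_e · ln(262,200/26,491.7) = 2657.6 × ln(9.897) = 2657.6 × 2.2923 ≈ 6092 m/s.

Δv ≈ 6.09 km/s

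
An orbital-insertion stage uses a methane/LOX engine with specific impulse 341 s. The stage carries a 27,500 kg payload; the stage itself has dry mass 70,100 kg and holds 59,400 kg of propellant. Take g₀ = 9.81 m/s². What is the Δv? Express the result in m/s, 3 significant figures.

v_e = Isp · g₀ = 341 × 9.81 = 3345.2 m/s.
m₀ = payload + dry + propellant = 27,500 + 70,100 + 59,400 = 157,000 kg.
m_f = payload + dry = 27,500 + 70,100 = 97,600 kg.
From the ideal rocket equation, Δv = v_e · ln(m₀/m_f) = 3345.2 × ln(1.609) = 3345.2 × 0.4754 ≈ 1590.2 m/s.

Δv ≈ 1590 m/s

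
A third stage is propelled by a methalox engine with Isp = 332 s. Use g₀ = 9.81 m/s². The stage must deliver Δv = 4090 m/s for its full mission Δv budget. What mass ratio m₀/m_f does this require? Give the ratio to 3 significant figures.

mass ratio ≈ 3.51

v_e = Isp · g₀ = 332 × 9.81 = 3256.9 m/s.
Using Δv = v_e ln(m₀/m_f): m₀/m_f = exp(Δv / v_e) = exp(4090 / 3256.9) = exp(1.2558) = 3.5106.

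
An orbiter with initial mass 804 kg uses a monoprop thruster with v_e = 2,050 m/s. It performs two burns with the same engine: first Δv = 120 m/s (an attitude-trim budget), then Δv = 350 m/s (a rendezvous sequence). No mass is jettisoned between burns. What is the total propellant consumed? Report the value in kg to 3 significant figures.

total propellant consumed ≈ 165 kg

After the first burn: m = 804 × exp(−120/2050.0) = 804 × 0.94314 = 758.285 kg.
After the second burn: m = 758.285 × exp(−350/2050.0) = 758.285 × 0.84305 = 639.272 kg.
Total propellant = m₀ − m_final = 804 − 639.272 = 164.728 kg.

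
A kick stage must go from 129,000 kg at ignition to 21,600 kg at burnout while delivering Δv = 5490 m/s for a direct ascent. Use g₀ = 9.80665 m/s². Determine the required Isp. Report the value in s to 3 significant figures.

Isp ≈ 313 s

ln(m₀/m_f) = ln(129000/21600) = ln(5.972) = 1.7871.
Using Δv = v_e ln(m₀/m_f): v_e = Δv / ln(m₀/m_f) = 5490 / 1.7871 = 3072.0 m/s.
Isp = v_e / g₀ = 3072.0 / 9.80665 = 313.3 s.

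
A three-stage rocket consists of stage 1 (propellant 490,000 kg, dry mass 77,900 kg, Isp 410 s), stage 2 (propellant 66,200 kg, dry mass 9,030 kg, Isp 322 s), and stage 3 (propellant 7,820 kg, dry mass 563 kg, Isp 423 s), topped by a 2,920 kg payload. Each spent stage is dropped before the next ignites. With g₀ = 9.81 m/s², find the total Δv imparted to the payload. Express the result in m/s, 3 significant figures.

Δv ≈ 15000 m/s

Ignition mass of stage 1 = 490,000+77,900 + 66,200+9,030 + 7,820+563 + 2,920 = 654,433 kg.
Stage 1: m₀ = 654,433 kg, m_f = 654,433 − 490,000 = 164,433 kg; Δv = 410×9.81×ln(3.98) = 4022.1×1.3813 ≈ 5556 m/s.
Stage 2: m₀ = 86,533 kg, m_f = 86,533 − 66,200 = 20,333 kg; Δv = 322×9.81×ln(4.256) = 3158.8×1.4483 ≈ 4575 m/s.
Stage 3: m₀ = 11,303 kg, m_f = 11,303 − 7,820 = 3,483 kg; Δv = 423×9.81×ln(3.245) = 4149.6×1.1772 ≈ 4885 m/s.
Total Δv = 5556 + 4575 + 4885 = 15016 m/s.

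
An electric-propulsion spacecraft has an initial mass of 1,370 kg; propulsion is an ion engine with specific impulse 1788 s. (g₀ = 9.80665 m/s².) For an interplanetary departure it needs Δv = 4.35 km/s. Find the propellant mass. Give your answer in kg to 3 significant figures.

v_e = Isp · g₀ = 1788 × 9.80665 = 17534.3 m/s.
m₀/m_f = exp(Δv / v_e) = exp(4350 / 17534.3) = exp(0.2481) = 1.2816.
m_f = 1,370 / 1.2816 = 1,068.98 kg, so propellant = m₀ − m_f = 1,370 − 1,068.98 = 301.02 kg.

propellant mass ≈ 301 kg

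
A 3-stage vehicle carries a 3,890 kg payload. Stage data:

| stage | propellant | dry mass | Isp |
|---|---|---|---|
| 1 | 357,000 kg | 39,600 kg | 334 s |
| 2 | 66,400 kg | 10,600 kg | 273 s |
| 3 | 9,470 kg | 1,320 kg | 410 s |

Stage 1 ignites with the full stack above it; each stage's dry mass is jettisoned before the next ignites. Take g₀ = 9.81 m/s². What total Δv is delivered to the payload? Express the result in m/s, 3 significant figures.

Ignition mass of stage 1 = 357,000+39,600 + 66,400+10,600 + 9,470+1,320 + 3,890 = 488,280 kg.
Stage 1: m₀ = 488,280 kg, m_f = 488,280 − 357,000 = 131,280 kg; Δv = 334×9.81×ln(3.719) = 3276.5×1.3136 ≈ 4304 m/s.
Stage 2: m₀ = 91,680 kg, m_f = 91,680 − 66,400 = 25,280 kg; Δv = 273×9.81×ln(3.627) = 2678.1×1.2883 ≈ 3450 m/s.
Stage 3: m₀ = 14,680 kg, m_f = 14,680 − 9,470 = 5,210 kg; Δv = 410×9.81×ln(2.818) = 4022.1×1.0359 ≈ 4167 m/s.
Total Δv = 4304 + 3450 + 4167 = 11921 m/s.

Δv ≈ 11900 m/s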